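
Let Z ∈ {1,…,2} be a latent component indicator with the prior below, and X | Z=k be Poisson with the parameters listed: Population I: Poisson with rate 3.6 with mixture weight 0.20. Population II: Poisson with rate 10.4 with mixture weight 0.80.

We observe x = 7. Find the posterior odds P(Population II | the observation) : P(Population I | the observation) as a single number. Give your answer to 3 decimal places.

The posterior odds equal the prior odds times the likelihood ratio: (π_i/π_j)·(f_i(x)/f_j(x)).
Evaluate each component's likelihood at the observed value:
  L_I = 0.0424841
  L_II = 0.0794585
Posterior odds = (π_II·L_II) / (π_I·L_I) = (0.80·0.0794585) / (0.20·0.0424841) = 0.0635668 / 0.00849683 ≈ 7.481

7.481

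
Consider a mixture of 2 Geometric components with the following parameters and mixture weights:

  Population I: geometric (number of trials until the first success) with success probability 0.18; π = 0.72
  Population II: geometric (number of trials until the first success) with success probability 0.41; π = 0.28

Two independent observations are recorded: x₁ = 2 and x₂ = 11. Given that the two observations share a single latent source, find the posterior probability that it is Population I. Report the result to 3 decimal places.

Posterior ∝ prior × likelihood, so P(k | x) ∝ P(Z=k) f_k(x); normalise over all components.
Since both observations come from the same component, the likelihood for component k is f_k(x₁)·f_k(x₂).
  L_I = [0.18·(1−0.18)^1 = 0.18·0.82 = 0.1476] × [0.0247406] = 0.00365172
  L_II = [0.41·(1−0.41)^1 = 0.41·0.59 = 0.2419] × [0.00209558] = 0.00050692
Prior × likelihood for each component:
  P(Z=I)·L_I = 0.72 × 0.00365172 = 0.00262924
  P(Z=II)·L_II = 0.28 × 0.00050692 = 0.000141938
Denominator: 0.00262924 + 0.000141938 = 0.00277118
So the posterior for Population I is 0.00262924 / 0.00277118 ≈ 0.949.

0.949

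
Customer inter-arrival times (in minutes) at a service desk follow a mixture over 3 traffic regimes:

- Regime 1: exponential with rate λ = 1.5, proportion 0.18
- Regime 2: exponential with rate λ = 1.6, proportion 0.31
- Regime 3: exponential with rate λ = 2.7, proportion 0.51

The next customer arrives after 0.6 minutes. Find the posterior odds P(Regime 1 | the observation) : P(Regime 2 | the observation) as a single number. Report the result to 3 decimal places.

0.578

The posterior odds equal the prior odds times the likelihood ratio: (π_i/π_j)·(f_i(x)/f_j(x)).
Exponential densities:
  L_1 = 1.5·e^(−1.5·0.6) = 1.5·e^(−0.9000) = 0.609854
  L_2 = 1.6·e^(−1.6·0.6) = 1.6·e^(−0.9600) = 0.612629
  L_3 = 2.7·e^(−2.7·0.6) = 2.7·e^(−1.6200) = 0.534326
Posterior odds = (π_1·L_1) / (π_2·L_2) = (0.18·0.609854) / (0.31·0.612629) = 0.109774 / 0.189915 ≈ 0.578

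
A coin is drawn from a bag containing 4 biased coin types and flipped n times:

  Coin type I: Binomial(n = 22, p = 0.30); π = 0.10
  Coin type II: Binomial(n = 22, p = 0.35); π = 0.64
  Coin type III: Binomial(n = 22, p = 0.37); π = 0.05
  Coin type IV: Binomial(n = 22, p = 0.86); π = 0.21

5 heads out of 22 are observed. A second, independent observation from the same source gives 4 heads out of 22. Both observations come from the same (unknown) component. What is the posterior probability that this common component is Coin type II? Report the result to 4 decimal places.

P(component k | x) = w_k·f_k(x) / marginal(x), where marginal(x) = Σ_j w_j·f_j(x).
Since both observations come from the same component, the likelihood for component k is f_k(x₁)·f_k(x₂).
  f_I = [C(22,5)·0.30^5·0.70^17 = 26334·0.00243·0.00232631 = 0.148864] × [0.0964859] = 0.0143633
  f_II = [C(22,5)·0.35^5·0.65^17 = 26334·0.00525219·0.000659974 = 0.0912818] × [0.0470898] = 0.00429844
  f_III = [C(22,5)·0.37^5·0.63^17 = 26334·0.0069344·0.000387962 = 0.0708459] × [0.0335082] = 0.00237392
  f_IV = [C(22,5)·0.86^5·0.14^17 = 26334·0.470427·3.04913e-15 = 3.77734e-11] × [1.7081e-12] = 6.45206e-23
Unnormalised posteriors:
  w_I·f_I = 0.10 × 0.0143633 = 0.00143633
  w_II·f_II = 0.64 × 0.00429844 = 0.002751
  w_III·f_III = 0.05 × 0.00237392 = 0.000118696
  w_IV·f_IV = 0.21 × 6.45206e-23 = 1.35493e-23
Normaliser: 0.00143633 + 0.002751 + 0.000118696 + 1.35493e-23 = 0.00430603
So the posterior for Coin type II is 0.002751 / 0.00430603 ≈ 0.6389.

0.6389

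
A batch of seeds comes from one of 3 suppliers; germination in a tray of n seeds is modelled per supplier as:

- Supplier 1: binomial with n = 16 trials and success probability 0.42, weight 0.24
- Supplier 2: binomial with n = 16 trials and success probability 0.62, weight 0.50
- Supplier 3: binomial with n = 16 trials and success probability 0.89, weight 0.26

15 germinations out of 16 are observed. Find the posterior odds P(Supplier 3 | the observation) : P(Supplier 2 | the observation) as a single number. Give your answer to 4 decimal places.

Since P(k|x) ∝ π_k f_k(x), the posterior odds are π_i f_i(x) / (π_j f_j(x)).
Component likelihoods at x = 15 germinations out of 16:
  L_1 = C(16,15)·0.42^15·0.58^1 = 16·2.23223e-06·0.58 = 2.07151e-05
  L_2 = C(16,15)·0.62^15·0.38^1 = 16·0.00076891·0.38 = 0.00467497
  L_3 = C(16,15)·0.89^15·0.11^1 = 16·0.174121·0.11 = 0.306452
Odds = (0.26/0.50) × (0.306452/0.00467497) = 0.52 × 65.5517 ≈ 34.0869

34.0869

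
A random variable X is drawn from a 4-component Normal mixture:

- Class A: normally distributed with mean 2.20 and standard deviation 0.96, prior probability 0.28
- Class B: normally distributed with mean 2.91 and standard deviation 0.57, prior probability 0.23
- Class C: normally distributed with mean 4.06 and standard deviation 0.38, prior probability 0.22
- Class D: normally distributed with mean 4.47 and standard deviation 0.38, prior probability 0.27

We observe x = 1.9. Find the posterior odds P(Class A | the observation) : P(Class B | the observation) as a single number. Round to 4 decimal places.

Only the two components matter; the odds are (P(Z=i) f_i(x)) / (P(Z=j) f_j(x)).
Evaluate each component's likelihood at the observed value:
  p_A = (1/(0.96·√(2π)))·exp(−(1.9−2.20)²/(2·0.96²)) = 0.415565·exp(-0.04883) = 0.395761
  p_B = (1/(0.57·√(2π)))·exp(−(1.9−2.91)²/(2·0.57²)) = 0.699899·exp(-1.56987) = 0.14563
  p_C = (1/(0.38·√(2π)))·exp(−(1.9−4.06)²/(2·0.38²)) = 1.049848·exp(-16.15512) = 1.01168e-07
  p_D = (1/(0.38·√(2π)))·exp(−(1.9−4.47)²/(2·0.38²)) = 1.049848·exp(-22.87015) = 1.22672e-10
Odds = (0.28/0.23) × (0.395761/0.14563) = 1.21739 × 2.71758 ≈ 3.3084

3.3084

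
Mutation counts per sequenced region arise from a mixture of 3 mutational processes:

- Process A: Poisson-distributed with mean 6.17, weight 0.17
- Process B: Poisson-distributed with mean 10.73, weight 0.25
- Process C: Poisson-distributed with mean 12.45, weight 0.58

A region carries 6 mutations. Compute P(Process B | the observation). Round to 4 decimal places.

0.2292

Apply Bayes' rule: the posterior for each component is proportional to its prior times its likelihood at x.
Component likelihoods at x = 6 mutations:
  p_A = e^(−6.17)·6.17^6/6! = 0.160244
  p_B = e^(−10.73)·10.73^6/6! = 0.0463752
  p_C = e^(−12.45)·12.45^6/6! = 0.0202636
Unnormalised posteriors:
  π_A·p_A = 0.17 × 0.160244 = 0.0272415
  π_B·p_B = 0.25 × 0.0463752 = 0.0115938
  π_C·p_C = 0.58 × 0.0202636 = 0.0117529
Normaliser: 0.0272415 + 0.0115938 + 0.0117529 = 0.0505882
So the posterior for Process B is 0.0115938 / 0.0505882 ≈ 0.2292.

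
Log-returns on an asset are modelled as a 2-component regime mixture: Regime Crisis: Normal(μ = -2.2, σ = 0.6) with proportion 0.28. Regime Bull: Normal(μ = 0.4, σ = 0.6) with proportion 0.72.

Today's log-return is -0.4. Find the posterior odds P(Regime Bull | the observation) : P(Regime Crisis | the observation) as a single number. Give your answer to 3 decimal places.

Since P(k|x) ∝ π_k f_k(x), the posterior odds are π_i f_i(x) / (π_j f_j(x)).
Normal densities:
  L_Crisis = (1/(0.6·√(2π)))·exp(−(-0.4−-2.2)²/(2·0.6²)) = 0.664904·exp(-4.50000) = 0.00738641
  L_Bull = (1/(0.6·√(2π)))·exp(−(-0.4−0.4)²/(2·0.6²)) = 0.664904·exp(-0.88889) = 0.27335
0.196812 / 0.0020682 ≈ 95.161

95.161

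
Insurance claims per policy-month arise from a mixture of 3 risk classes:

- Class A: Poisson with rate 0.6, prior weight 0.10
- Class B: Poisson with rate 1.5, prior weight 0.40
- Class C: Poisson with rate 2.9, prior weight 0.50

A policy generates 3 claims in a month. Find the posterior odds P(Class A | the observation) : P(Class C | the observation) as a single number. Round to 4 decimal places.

Since P(k|x) ∝ π_k f_k(x), the posterior odds are π_i f_i(x) / (π_j f_j(x)).
Component likelihoods at x = 3 claims:
  p_A = 0.0197572
  p_B = 0.125511
  p_C = 0.22366
0.00197572 / 0.11183 ≈ 0.0177

0.0177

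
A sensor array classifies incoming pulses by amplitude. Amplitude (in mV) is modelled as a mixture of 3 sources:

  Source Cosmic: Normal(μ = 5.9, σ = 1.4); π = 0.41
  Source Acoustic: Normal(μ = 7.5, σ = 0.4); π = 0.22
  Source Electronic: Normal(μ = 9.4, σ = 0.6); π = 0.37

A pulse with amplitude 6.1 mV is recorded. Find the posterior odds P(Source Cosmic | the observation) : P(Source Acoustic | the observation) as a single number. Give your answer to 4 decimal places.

Posterior odds = (π_i f_i(x)) / (π_j f_j(x)); the normalising sum cancels.
Evaluate each component's likelihood at the observed value:
  f_Cosmic = (1/(1.4·√(2π)))·exp(−(6.1−5.9)²/(2·1.4²)) = 0.284959·exp(-0.01020) = 0.282066
  f_Acoustic = (1/(0.4·√(2π)))·exp(−(6.1−7.5)²/(2·0.4²)) = 0.997356·exp(-6.12500) = 0.00218171
  f_Electronic = (1/(0.6·√(2π)))·exp(−(6.1−9.4)²/(2·0.6²)) = 0.664904·exp(-15.12500) = 1.79496e-07
Posterior odds = (π_Cosmic·f_Cosmic) / (π_Acoustic·f_Acoustic) = (0.41·0.282066) / (0.22·0.00218171) = 0.115647 / 0.000479975 ≈ 240.9435

240.9435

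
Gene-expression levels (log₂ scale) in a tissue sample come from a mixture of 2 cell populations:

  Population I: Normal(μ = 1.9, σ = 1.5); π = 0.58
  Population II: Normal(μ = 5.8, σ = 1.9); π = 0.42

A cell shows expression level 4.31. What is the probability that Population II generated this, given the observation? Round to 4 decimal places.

By Bayes' theorem, P(k | x) = P(Z=k) f_k(x) / Σ_j P(Z=j) f_j(x).
Component likelihoods at x = 4.31:
  L_I = 0.073161
  L_II = 0.154388
Multiply by the mixture weights:
  P(Z=I)·L_I = 0.58 × 0.073161 = 0.0424334
  P(Z=II)·L_II = 0.42 × 0.154388 = 0.064843
Marginal: 0.0424334 + 0.064843 = 0.107276
P(Population II | x) ≈ 0.6044

0.6044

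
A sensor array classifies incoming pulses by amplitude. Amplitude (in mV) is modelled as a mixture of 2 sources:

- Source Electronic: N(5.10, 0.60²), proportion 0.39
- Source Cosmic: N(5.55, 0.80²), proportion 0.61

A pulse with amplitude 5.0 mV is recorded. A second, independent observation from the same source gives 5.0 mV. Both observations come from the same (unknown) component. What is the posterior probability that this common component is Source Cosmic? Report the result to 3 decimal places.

0.361

Apply Bayes' rule: the posterior for each component is proportional to its prior times its likelihood at x.
Since both observations come from the same component, the likelihood for component k is f_k(x₁)·f_k(x₂).
  f_Electronic = [0.655733] × [0.655733] = 0.429986
  f_Cosmic = [0.393717] × [0.393717] = 0.155013
Unnormalised posteriors:
  π_Electronic·f_Electronic = 0.39 × 0.429986 = 0.167694
  π_Cosmic·f_Cosmic = 0.61 × 0.155013 = 0.0945579
Denominator: 0.167694 + 0.0945579 = 0.262252
Responsibility of Source Cosmic: 0.0945579 / 0.262252 ≈ 0.361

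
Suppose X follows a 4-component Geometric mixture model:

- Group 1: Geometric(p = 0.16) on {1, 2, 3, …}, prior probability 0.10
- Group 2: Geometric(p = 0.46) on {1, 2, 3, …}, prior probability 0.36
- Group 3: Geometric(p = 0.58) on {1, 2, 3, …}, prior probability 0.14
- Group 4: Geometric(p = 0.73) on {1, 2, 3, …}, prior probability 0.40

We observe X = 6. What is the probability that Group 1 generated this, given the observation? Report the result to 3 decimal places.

Posterior ∝ prior × likelihood, so P(k | x) ∝ π_k f_k(x); normalise over all components.
Geometric probabilities:
  p_1 = 0.0669139
  p_2 = 0.0211216
  p_3 = 0.00758009
  p_4 = 0.00104747
Unnormalised posteriors:
  π_1·p_1 = 0.10 × 0.0669139 = 0.00669139
  π_2·p_2 = 0.36 × 0.0211216 = 0.00760377
  π_3·p_3 = 0.14 × 0.00758009 = 0.00106121
  π_4·p_4 = 0.40 × 0.00104747 = 0.000418988
Normaliser: 0.00669139 + 0.00760377 + 0.00106121 + 0.000418988 = 0.0157754
Responsibility of Group 1: 0.00669139 / 0.0157754 ≈ 0.424

0.424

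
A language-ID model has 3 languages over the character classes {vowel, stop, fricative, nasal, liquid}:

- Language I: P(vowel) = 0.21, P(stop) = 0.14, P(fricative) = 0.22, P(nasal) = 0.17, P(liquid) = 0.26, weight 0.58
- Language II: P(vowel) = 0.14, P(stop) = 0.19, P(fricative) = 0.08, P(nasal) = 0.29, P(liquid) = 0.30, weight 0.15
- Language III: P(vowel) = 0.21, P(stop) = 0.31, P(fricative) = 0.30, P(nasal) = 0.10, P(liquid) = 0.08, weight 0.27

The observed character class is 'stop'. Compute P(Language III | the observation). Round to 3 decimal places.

Posterior ∝ prior × likelihood, so P(k | x) ∝ π_k f_k(x); normalise over all components.
Categorical probabilities:
  f_I = P(stop | comp) = 0.14
  f_II = P(stop | comp) = 0.19
  f_III = P(stop | comp) = 0.31
Multiply by the mixture weights:
  π_I·f_I = 0.58 × 0.14 = 0.0812
  π_II·f_II = 0.15 × 0.19 = 0.0285
  π_III·f_III = 0.27 × 0.31 = 0.0837
Denominator: 0.0812 + 0.0285 + 0.0837 = 0.1934
Responsibility of Language III: 0.0837 / 0.1934 ≈ 0.433

0.433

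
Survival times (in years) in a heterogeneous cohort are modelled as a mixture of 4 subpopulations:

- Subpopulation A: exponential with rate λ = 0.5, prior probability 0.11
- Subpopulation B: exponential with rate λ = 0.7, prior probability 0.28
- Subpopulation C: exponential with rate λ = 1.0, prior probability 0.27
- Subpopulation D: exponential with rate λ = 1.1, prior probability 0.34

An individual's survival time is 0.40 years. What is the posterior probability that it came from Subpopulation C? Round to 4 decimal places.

By Bayes' theorem, P(k | x) = P(Z=k) f_k(x) / Σ_j P(Z=j) f_j(x).
Component likelihoods at x = 0.40 years:
  f_A = 0.5·e^(−0.5·0.40) = 0.5·e^(−0.2000) = 0.409365
  f_B = 0.7·e^(−0.7·0.40) = 0.7·e^(−0.2800) = 0.529049
  f_C = 1.0·e^(−1.0·0.40) = 1.0·e^(−0.4000) = 0.67032
  f_D = 1.1·e^(−1.1·0.40) = 1.1·e^(−0.4400) = 0.70844
Prior × likelihood for each component:
  P(Z=A)·f_A = 0.11 × 0.409365 = 0.0450302
  P(Z=B)·f_B = 0.28 × 0.529049 = 0.148134
  P(Z=C)·f_C = 0.27 × 0.67032 = 0.180986
  P(Z=D)·f_D = 0.34 × 0.70844 = 0.24087
Marginal: 0.0450302 + 0.148134 + 0.180986 + 0.24087 = 0.61502
So the posterior for Subpopulation C is 0.180986 / 0.61502 ≈ 0.2943.

0.2943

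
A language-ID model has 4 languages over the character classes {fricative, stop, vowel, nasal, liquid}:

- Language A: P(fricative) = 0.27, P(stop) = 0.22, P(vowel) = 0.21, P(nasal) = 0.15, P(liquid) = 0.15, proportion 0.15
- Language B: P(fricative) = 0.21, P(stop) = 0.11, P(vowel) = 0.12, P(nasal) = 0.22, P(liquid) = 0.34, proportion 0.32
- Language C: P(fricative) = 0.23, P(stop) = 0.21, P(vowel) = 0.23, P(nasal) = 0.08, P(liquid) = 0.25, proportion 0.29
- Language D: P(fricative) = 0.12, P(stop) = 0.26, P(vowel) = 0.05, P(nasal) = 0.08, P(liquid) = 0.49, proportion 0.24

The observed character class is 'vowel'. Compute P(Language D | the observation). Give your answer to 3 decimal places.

0.081

The responsibility of component k is w_k f_k(x) divided by Σ_j w_j f_j(x).
Evaluate each component's likelihood at the observed value:
  L_A = P(vowel | comp) = 0.21
  L_B = P(vowel | comp) = 0.12
  L_C = P(vowel | comp) = 0.23
  L_D = P(vowel | comp) = 0.05
Prior × likelihood for each component:
  w_A·L_A = 0.15 × 0.21 = 0.0315
  w_B·L_B = 0.32 × 0.12 = 0.0384
  w_C·L_C = 0.29 × 0.23 = 0.0667
  w_D·L_D = 0.24 × 0.05 = 0.012
Evidence: 0.0315 + 0.0384 + 0.0667 + 0.012 = 0.1486
P(Language D | x) ≈ 0.081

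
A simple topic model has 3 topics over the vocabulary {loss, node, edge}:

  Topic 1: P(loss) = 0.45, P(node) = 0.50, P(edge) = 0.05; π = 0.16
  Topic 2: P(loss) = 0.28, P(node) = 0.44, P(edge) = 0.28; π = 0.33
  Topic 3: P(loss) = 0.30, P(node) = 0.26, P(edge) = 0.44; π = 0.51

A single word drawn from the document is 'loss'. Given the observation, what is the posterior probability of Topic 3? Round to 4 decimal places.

The responsibility of component k is π_k f_k(x) divided by Σ_j π_j f_j(x).
Evaluate each component's likelihood at the observed value:
  L_1 = P(loss | comp) = 0.45
  L_2 = P(loss | comp) = 0.28
  L_3 = P(loss | comp) = 0.30
Prior × likelihood for each component:
  π_1·L_1 = 0.16 × 0.45 = 0.072
  π_2·L_2 = 0.33 × 0.28 = 0.0924
  π_3·L_3 = 0.51 × 0.3 = 0.153
Sum: 0.072 + 0.0924 + 0.153 = 0.3174
P(Topic 3 | x) ≈ 0.4820

0.4820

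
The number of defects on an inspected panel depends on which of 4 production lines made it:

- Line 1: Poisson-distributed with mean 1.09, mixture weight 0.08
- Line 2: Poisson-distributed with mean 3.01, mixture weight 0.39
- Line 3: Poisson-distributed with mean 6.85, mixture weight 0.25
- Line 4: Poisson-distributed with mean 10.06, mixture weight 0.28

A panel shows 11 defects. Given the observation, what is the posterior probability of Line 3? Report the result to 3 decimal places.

Posterior ∝ prior × likelihood, so P(k | x) ∝ P(Z=k) f_k(x); normalise over all components.
Poisson probabilities:
  p_1 = e^(−1.09)·1.09^11/11! = 2.17348e-08
  p_2 = e^(−3.01)·3.01^11/11! = 0.000226908
  p_3 = e^(−6.85)·6.85^11/11! = 0.0413546
  p_4 = e^(−10.06)·10.06^11/11! = 0.114398
Prior × likelihood for each component:
  P(Z=1)·p_1 = 0.08 × 2.17348e-08 = 1.73878e-09
  P(Z=2)·p_2 = 0.39 × 0.000226908 = 8.8494e-05
  P(Z=3)·p_3 = 0.25 × 0.0413546 = 0.0103386
  P(Z=4)·p_4 = 0.28 × 0.114398 = 0.0320315
Evidence: 1.73878e-09 + 8.8494e-05 + 0.0103386 + 0.0320315 = 0.0424587
P(Line 3 | data) ≈ 0.243

0.243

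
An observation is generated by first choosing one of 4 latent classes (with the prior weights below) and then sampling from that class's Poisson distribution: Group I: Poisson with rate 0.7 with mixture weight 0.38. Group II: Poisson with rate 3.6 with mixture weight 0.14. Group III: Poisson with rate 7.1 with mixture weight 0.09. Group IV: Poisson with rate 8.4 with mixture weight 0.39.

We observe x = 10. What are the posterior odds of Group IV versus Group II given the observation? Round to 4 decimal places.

Since P(k|x) ∝ π_k f_k(x), the posterior odds are π_i f_i(x) / (π_j f_j(x)).
Component likelihoods at x = 10:
  L_I = e^(−0.7)·0.7^10/10! = 3.86555e-09
  L_II = e^(−3.6)·3.6^10/10! = 0.00275297
  L_III = e^(−7.1)·7.1^10/10! = 0.0740167
  L_IV = e^(−8.4)·8.4^10/10! = 0.108382
0.0422689 / 0.000385416 ≈ 109.6708

109.6708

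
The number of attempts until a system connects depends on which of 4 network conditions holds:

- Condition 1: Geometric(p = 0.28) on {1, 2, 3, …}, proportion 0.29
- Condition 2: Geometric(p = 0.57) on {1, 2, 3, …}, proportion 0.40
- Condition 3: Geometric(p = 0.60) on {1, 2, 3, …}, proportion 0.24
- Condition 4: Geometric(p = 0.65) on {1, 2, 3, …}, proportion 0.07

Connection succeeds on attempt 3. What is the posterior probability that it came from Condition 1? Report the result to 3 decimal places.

0.373

Apply Bayes' rule: the posterior for each component is proportional to its prior times its likelihood at x.
Evaluate each component's likelihood at the observed value:
  p_1 = 0.28·(1−0.28)^2 = 0.28·0.5184 = 0.145152
  p_2 = 0.57·(1−0.57)^2 = 0.57·0.1849 = 0.105393
  p_3 = 0.60·(1−0.60)^2 = 0.60·0.16 = 0.096
  p_4 = 0.65·(1−0.65)^2 = 0.65·0.1225 = 0.079625
Multiply by the mixture weights:
  P(Z=1)·p_1 = 0.29 × 0.145152 = 0.0420941
  P(Z=2)·p_2 = 0.40 × 0.105393 = 0.0421572
  P(Z=3)·p_3 = 0.24 × 0.096 = 0.02304
  P(Z=4)·p_4 = 0.07 × 0.079625 = 0.00557375
Evidence: 0.0420941 + 0.0421572 + 0.02304 + 0.00557375 = 0.112865
P(Condition 1 | data) ≈ 0.373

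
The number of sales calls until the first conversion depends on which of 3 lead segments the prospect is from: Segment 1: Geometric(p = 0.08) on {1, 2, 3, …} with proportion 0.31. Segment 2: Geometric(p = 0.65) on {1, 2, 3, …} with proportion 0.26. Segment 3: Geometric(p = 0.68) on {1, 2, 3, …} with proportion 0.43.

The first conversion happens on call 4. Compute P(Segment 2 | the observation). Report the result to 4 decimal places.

0.2005

The responsibility of component k is P(Z=k) f_k(x) divided by Σ_j P(Z=j) f_j(x).
Geometric probabilities:
  f_1 = 0.08·(1−0.08)^3 = 0.08·0.778688 = 0.062295
  f_2 = 0.65·(1−0.65)^3 = 0.65·0.042875 = 0.0278687
  f_3 = 0.68·(1−0.68)^3 = 0.68·0.032768 = 0.0222822
Weight by the priors:
  P(Z=1)·f_1 = 0.31 × 0.062295 = 0.0193115
  P(Z=2)·f_2 = 0.26 × 0.0278687 = 0.00724587
  P(Z=3)·f_3 = 0.43 × 0.0222822 = 0.00958136
Denominator: 0.0193115 + 0.00724587 + 0.00958136 = 0.0361387
P(Segment 2 | data) = 0.00724587 / 0.0361387 ≈ 0.2005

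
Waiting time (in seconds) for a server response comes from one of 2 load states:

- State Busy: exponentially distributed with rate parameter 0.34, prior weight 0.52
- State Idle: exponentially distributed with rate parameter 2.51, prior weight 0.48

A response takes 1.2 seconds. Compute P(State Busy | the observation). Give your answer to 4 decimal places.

0.6648

Apply Bayes' rule: the posterior for each component is proportional to its prior times its likelihood at x.
Component likelihoods at x = 1.2 seconds:
  p_Busy = 0.34·e^(−0.34·1.2) = 0.34·e^(−0.4080) = 0.226093
  p_Idle = 2.51·e^(−2.51·1.2) = 2.51·e^(−3.0120) = 0.123475
Prior × likelihood for each component:
  π_Busy·p_Busy = 0.52 × 0.226093 = 0.117568
  π_Idle·p_Idle = 0.48 × 0.123475 = 0.059268
Denominator: 0.117568 + 0.059268 = 0.176836
So the posterior for State Busy is 0.117568 / 0.176836 ≈ 0.6648.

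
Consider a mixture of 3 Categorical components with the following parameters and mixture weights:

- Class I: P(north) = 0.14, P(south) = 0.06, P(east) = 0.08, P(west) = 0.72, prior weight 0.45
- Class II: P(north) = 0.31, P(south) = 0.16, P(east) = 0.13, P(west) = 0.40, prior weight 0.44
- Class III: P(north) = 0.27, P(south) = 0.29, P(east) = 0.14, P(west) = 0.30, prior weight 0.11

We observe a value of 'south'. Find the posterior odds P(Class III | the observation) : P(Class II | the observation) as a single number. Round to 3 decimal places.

0.453

Only the two components matter; the odds are (π_i f_i(x)) / (π_j f_j(x)).
Evaluate each component's likelihood at the observed value:
  L_I = 0.06
  L_II = 0.16
  L_III = 0.29
0.0319 / 0.0704 ≈ 0.453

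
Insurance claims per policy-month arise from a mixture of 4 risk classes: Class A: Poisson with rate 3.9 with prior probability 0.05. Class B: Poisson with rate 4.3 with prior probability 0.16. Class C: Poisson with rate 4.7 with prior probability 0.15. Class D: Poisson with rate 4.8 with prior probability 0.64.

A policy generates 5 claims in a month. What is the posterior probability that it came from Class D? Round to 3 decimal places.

P(component k | x) = π_k·f_k(x) / marginal(x), where marginal(x) = Σ_j π_j·f_j(x).
Evaluate each component's likelihood at the observed value:
  L_A = 0.152193
  L_B = 0.166224
  L_C = 0.17383
  L_D = 0.174748
Unnormalised posteriors:
  π_A·L_A = 0.05 × 0.152193 = 0.00760963
  π_B·L_B = 0.16 × 0.166224 = 0.0265959
  π_C·L_C = 0.15 × 0.17383 = 0.0260745
  π_D·L_D = 0.64 × 0.174748 = 0.111839
Denominator: 0.00760963 + 0.0265959 + 0.0260745 + 0.111839 = 0.172119
Responsibility of Class D: 0.111839 / 0.172119 ≈ 0.650

0.650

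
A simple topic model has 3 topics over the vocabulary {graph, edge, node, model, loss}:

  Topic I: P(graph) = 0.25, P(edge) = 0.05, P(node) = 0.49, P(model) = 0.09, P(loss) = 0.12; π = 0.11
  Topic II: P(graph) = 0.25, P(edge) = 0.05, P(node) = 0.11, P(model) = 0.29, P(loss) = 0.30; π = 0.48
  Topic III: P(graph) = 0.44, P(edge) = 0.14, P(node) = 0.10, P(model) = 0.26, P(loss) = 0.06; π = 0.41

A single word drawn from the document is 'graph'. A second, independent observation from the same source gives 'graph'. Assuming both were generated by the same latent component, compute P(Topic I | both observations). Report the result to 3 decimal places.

0.059

Posterior ∝ prior × likelihood, so P(k | x) ∝ π_k f_k(x); normalise over all components.
Since both observations come from the same component, the likelihood for component k is f_k(x₁)·f_k(x₂).
  f_I = [0.25] × [0.25] = 0.0625
  f_II = [0.25] × [0.25] = 0.0625
  f_III = [0.44] × [0.44] = 0.1936
Weight by the priors:
  π_I·f_I = 0.11 × 0.0625 = 0.006875
  π_II·f_II = 0.48 × 0.0625 = 0.03
  π_III·f_III = 0.41 × 0.1936 = 0.079376
Denominator: 0.006875 + 0.03 + 0.079376 = 0.116251
So the posterior for Topic I is 0.006875 / 0.116251 ≈ 0.059.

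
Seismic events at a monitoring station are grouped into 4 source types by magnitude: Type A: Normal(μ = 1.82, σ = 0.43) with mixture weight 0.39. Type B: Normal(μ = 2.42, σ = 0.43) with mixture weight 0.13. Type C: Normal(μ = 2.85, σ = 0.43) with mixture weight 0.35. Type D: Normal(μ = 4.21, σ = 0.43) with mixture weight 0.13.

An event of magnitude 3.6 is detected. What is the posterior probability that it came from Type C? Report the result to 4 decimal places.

0.6017

Apply Bayes' rule: the posterior for each component is proportional to its prior times its likelihood at x.
Component likelihoods at x = 3.6:
  p_A = (1/(0.43·√(2π)))·exp(−(3.6−1.82)²/(2·0.43²)) = 0.927773·exp(-8.56787) = 0.000176385
  p_B = (1/(0.43·√(2π)))·exp(−(3.6−2.42)²/(2·0.43²)) = 0.927773·exp(-3.76528) = 0.0214883
  p_C = (1/(0.43·√(2π)))·exp(−(3.6−2.85)²/(2·0.43²)) = 0.927773·exp(-1.52109) = 0.202693
  p_D = (1/(0.43·√(2π)))·exp(−(3.6−4.21)²/(2·0.43²)) = 0.927773·exp(-1.00622) = 0.339192
Unnormalised posteriors:
  P(Z=A)·p_A = 0.39 × 0.000176385 = 6.879e-05
  P(Z=B)·p_B = 0.13 × 0.0214883 = 0.00279348
  P(Z=C)·p_C = 0.35 × 0.202693 = 0.0709427
  P(Z=D)·p_D = 0.13 × 0.339192 = 0.044095
Sum: 6.879e-05 + 0.00279348 + 0.0709427 + 0.044095 = 0.1179
So the posterior for Type C is 0.0709427 / 0.1179 ≈ 0.6017.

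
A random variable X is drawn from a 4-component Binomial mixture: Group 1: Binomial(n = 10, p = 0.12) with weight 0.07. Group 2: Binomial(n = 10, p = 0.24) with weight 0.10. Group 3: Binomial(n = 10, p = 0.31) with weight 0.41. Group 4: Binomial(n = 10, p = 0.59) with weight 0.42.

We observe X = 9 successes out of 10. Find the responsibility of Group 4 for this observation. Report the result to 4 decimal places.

Posterior ∝ prior × likelihood, so P(k | x) ∝ π_k f_k(x); normalise over all components.
Binomial probabilities:
  L_1 = 4.54061e-08
  L_2 = 2.00777e-05
  L_3 = 0.000182433
  L_4 = 0.0355183
Multiply by the mixture weights:
  π_1·L_1 = 0.07 × 4.54061e-08 = 3.17842e-09
  π_2·L_2 = 0.10 × 2.00777e-05 = 2.00777e-06
  π_3·L_3 = 0.41 × 0.000182433 = 7.47977e-05
  π_4·L_4 = 0.42 × 0.0355183 = 0.0149177
Sum: 3.17842e-09 + 2.00777e-06 + 7.47977e-05 + 0.0149177 = 0.0149945
P(Group 4 | the observation) = 0.0149177 / 0.0149945 ≈ 0.9949

0.9949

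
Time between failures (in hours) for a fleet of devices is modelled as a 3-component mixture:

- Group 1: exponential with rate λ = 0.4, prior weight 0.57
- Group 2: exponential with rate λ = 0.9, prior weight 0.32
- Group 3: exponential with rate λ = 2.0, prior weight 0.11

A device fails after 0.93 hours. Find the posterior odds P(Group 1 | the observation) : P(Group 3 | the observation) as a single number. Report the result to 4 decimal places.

4.5893

Posterior odds = (π_i f_i(x)) / (π_j f_j(x)); the normalising sum cancels.
Exponential densities:
  p_1 = 0.4·e^(−0.4·0.93) = 0.4·e^(−0.3720) = 0.275742
  p_2 = 0.9·e^(−0.9·0.93) = 0.9·e^(−0.8370) = 0.389707
  p_3 = 2.0·e^(−2.0·0.93) = 2.0·e^(−1.8600) = 0.311345
Posterior odds = (π_1·p_1) / (π_3·p_3) = (0.57·0.275742) / (0.11·0.311345) = 0.157173 / 0.034248 ≈ 4.5893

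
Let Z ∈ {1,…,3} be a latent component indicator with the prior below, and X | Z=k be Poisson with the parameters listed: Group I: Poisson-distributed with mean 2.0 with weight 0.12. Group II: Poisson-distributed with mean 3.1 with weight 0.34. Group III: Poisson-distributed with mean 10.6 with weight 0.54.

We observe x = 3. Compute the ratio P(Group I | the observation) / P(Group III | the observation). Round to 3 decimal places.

Only the two components matter; the odds are (π_i f_i(x)) / (π_j f_j(x)).
Poisson probabilities:
  f_I = 0.180447
  f_II = 0.223677
  f_III = 0.00494589
0.0216536 / 0.00267078 ≈ 8.108

8.108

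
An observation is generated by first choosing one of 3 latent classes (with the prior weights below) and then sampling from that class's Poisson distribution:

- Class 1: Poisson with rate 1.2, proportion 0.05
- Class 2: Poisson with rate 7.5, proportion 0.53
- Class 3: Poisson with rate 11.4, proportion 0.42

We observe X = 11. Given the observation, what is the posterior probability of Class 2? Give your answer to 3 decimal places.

Apply Bayes' rule: the posterior for each component is proportional to its prior times its likelihood at x.
Evaluate each component's likelihood at the observed value:
  p_1 = 5.60641e-08
  p_2 = 0.0585207
  p_3 = 0.118533
Weight by the priors:
  P(Z=1)·p_1 = 0.05 × 5.60641e-08 = 2.8032e-09
  P(Z=2)·p_2 = 0.53 × 0.0585207 = 0.031016
  P(Z=3)·p_3 = 0.42 × 0.118533 = 0.049784
Evidence: 2.8032e-09 + 0.031016 + 0.049784 = 0.0808
Responsibility of Class 2: 0.031016 / 0.0808 ≈ 0.384

0.384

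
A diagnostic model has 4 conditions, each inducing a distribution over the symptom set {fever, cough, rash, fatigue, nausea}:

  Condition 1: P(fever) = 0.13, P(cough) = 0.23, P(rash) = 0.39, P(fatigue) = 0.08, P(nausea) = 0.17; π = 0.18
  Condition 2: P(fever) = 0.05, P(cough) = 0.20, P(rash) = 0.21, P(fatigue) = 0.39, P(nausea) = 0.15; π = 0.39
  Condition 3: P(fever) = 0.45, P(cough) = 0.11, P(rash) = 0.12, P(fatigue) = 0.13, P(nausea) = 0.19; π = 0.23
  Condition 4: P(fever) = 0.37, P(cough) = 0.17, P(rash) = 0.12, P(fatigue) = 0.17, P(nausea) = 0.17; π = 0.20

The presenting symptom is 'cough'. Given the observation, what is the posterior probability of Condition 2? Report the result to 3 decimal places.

Apply Bayes' rule: the posterior for each component is proportional to its prior times its likelihood at x.
Component likelihoods at x = 'cough':
  L_1 = P(cough | comp) = 0.23
  L_2 = P(cough | comp) = 0.20
  L_3 = P(cough | comp) = 0.11
  L_4 = P(cough | comp) = 0.17
Prior × likelihood for each component:
  π_1·L_1 = 0.18 × 0.23 = 0.0414
  π_2·L_2 = 0.39 × 0.2 = 0.078
  π_3·L_3 = 0.23 × 0.11 = 0.0253
  π_4·L_4 = 0.20 × 0.17 = 0.034
Denominator: 0.0414 + 0.078 + 0.0253 + 0.034 = 0.1787
P(Condition 2 | x) ≈ 0.436

0.436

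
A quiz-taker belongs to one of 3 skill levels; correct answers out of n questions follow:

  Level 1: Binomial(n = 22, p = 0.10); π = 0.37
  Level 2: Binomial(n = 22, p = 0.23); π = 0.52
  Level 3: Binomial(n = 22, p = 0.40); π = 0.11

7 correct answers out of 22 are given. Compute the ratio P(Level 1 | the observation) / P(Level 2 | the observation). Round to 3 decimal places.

Since P(k|x) ∝ π_k f_k(x), the posterior odds are π_i f_i(x) / (π_j f_j(x)).
Binomial probabilities:
  p_1 = C(22,7)·0.10^7·0.90^15 = 170544·1e-07·0.205891 = 0.00351135
  p_2 = C(22,7)·0.23^7·0.77^15 = 170544·3.40483e-05·0.0198317 = 0.115157
  p_3 = C(22,7)·0.40^7·0.60^15 = 170544·0.0016384·0.000470185 = 0.131379
0.0012992 / 0.0598819 ≈ 0.022

0.022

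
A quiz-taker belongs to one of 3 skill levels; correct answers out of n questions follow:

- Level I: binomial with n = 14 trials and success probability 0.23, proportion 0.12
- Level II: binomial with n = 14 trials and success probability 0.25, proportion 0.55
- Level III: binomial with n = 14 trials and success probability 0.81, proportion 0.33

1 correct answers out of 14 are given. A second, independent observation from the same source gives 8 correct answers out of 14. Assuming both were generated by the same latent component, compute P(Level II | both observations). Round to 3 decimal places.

0.855

By Bayes' theorem, P(k | x) = w_k f_k(x) / Σ_j w_j f_j(x).
Since both observations come from the same component, the likelihood for component k is f_k(x₁)·f_k(x₂).
  L_I = [C(14,1)·0.23^1·0.77^13 = 14·0.23·0.0334487 = 0.107705] × [0.00490143] = 0.000527907
  L_II = [C(14,1)·0.25^1·0.75^13 = 14·0.25·0.0237573 = 0.0831504] × [0.00815536] = 0.000678121
  L_III = [C(14,1)·0.81^1·0.19^13 = 14·0.81·4.2053e-10 = 4.76881e-09] × [0.0261792] = 1.24844e-10
Prior × likelihood for each component:
  w_I·L_I = 0.12 × 0.000527907 = 6.33489e-05
  w_II·L_II = 0.55 × 0.000678121 = 0.000372967
  w_III·L_III = 0.33 × 1.24844e-10 = 4.11985e-11
Sum: 6.33489e-05 + 0.000372967 + 4.11985e-11 = 0.000436316
Responsibility of Level II: 0.000372967 / 0.000436316 ≈ 0.855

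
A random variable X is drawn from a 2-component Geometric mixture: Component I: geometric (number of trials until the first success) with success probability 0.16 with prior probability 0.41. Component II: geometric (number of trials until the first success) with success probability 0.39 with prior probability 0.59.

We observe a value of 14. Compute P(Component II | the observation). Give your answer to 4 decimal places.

0.0519

Posterior ∝ prior × likelihood, so P(k | x) ∝ w_k f_k(x); normalise over all components.
Evaluate each component's likelihood at the observed value:
  L_I = 0.0165863
  L_II = 0.00063147
Weight by the priors:
  w_I·L_I = 0.41 × 0.0165863 = 0.0068004
  w_II·L_II = 0.59 × 0.00063147 = 0.000372567
Sum: 0.0068004 + 0.000372567 = 0.00717297
P(Component II | the observation) = 0.000372567 / 0.00717297 ≈ 0.0519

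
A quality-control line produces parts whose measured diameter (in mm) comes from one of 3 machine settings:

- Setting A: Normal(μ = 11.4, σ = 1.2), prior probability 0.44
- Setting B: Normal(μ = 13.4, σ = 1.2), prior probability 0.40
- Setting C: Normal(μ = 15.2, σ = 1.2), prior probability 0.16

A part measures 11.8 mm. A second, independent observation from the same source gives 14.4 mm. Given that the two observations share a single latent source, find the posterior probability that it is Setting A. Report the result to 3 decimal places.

The responsibility of component k is π_k f_k(x) divided by Σ_j π_j f_j(x).
Since both observations come from the same component, the likelihood for component k is f_k(x₁)·f_k(x₂).
  L_A = [0.314486] × [0.0146069] = 0.00459367
  L_B = [0.136675] × [0.234927] = 0.0321086
  L_C = [0.00600508] × [0.266207] = 0.00159859
Weight by the priors:
  π_A·L_A = 0.44 × 0.00459367 = 0.00202122
  π_B·L_B = 0.40 × 0.0321086 = 0.0128434
  π_C·L_C = 0.16 × 0.00159859 = 0.000255775
Sum: 0.00202122 + 0.0128434 + 0.000255775 = 0.0151204
P(Setting A | x) = 0.00202122 / 0.0151204 ≈ 0.134

0.134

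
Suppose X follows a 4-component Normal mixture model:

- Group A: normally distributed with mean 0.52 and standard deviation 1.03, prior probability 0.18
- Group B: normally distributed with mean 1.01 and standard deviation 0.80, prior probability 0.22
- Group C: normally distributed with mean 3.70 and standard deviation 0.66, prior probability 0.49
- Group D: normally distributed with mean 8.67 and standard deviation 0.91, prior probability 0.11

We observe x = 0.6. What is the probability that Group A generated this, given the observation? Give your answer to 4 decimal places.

By Bayes' theorem, P(k | x) = w_k f_k(x) / Σ_j w_j f_j(x).
Component likelihoods at x = 0.6:
  p_A = 0.386156
  p_B = 0.437306
  p_C = 9.78965e-06
  p_D = 3.66938e-18
Multiply by the mixture weights:
  w_A·p_A = 0.18 × 0.386156 = 0.0695081
  w_B·p_B = 0.22 × 0.437306 = 0.0962072
  w_C·p_C = 0.49 × 9.78965e-06 = 4.79693e-06
  w_D·p_D = 0.11 × 3.66938e-18 = 4.03632e-19
Denominator: 0.0695081 + 0.0962072 + 4.79693e-06 + 4.03632e-19 = 0.16572
P(Group A | x) ≈ 0.4194

0.4194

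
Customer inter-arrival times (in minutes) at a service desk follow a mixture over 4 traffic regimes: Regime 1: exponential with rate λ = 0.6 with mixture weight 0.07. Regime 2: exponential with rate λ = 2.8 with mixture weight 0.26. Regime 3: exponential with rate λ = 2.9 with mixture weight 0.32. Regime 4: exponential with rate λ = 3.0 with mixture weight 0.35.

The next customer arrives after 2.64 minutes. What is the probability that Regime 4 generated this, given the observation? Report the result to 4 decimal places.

The responsibility of component k is π_k f_k(x) divided by Σ_j π_j f_j(x).
Exponential densities:
  L_1 = 0.6·e^(−0.6·2.64) = 0.6·e^(−1.5840) = 0.123092
  L_2 = 2.8·e^(−2.8·2.64) = 2.8·e^(−7.3920) = 0.00172525
  L_3 = 2.9·e^(−2.9·2.64) = 2.9·e^(−7.6560) = 0.00137227
  L_4 = 3.0·e^(−3.0·2.64) = 3.0·e^(−7.9200) = 0.00109021
Unnormalised posteriors:
  π_1·L_1 = 0.07 × 0.123092 = 0.00861642
  π_2·L_2 = 0.26 × 0.00172525 = 0.000448566
  π_3·L_3 = 0.32 × 0.00137227 = 0.000439126
  π_4·L_4 = 0.35 × 0.00109021 = 0.000381572
Sum: 0.00861642 + 0.000448566 + 0.000439126 + 0.000381572 = 0.00988568
P(Regime 4 | x) = 0.000381572 / 0.00988568 ≈ 0.0386

0.0386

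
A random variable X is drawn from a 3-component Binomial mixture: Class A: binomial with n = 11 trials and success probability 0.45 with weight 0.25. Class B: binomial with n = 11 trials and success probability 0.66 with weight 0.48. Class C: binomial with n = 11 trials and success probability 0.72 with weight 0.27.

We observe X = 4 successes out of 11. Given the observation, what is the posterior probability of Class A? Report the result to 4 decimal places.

0.7303

Posterior ∝ prior × likelihood, so P(k | x) ∝ w_k f_k(x); normalise over all components.
Component likelihoods at x = 4 successes out of 11:
  L_A = 0.206017
  L_B = 0.0328884
  L_C = 0.011966
Unnormalised posteriors:
  w_A·L_A = 0.25 × 0.206017 = 0.0515042
  w_B·L_B = 0.48 × 0.0328884 = 0.0157864
  w_C·L_C = 0.27 × 0.011966 = 0.00323083
Sum: 0.0515042 + 0.0157864 + 0.00323083 = 0.0705215
So the posterior for Class A is 0.0515042 / 0.0705215 ≈ 0.7303.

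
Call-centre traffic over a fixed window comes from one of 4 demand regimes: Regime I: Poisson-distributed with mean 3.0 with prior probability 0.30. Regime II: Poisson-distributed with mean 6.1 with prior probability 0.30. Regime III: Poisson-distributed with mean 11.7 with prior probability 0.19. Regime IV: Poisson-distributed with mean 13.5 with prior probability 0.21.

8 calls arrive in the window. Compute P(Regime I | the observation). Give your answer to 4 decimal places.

P(component k | x) = w_k·f_k(x) / marginal(x), where marginal(x) = Σ_j w_j·f_j(x).
Poisson probabilities:
  L_I = 0.00810151
  L_II = 0.10664
  L_III = 0.0722306
  L_IV = 0.0375123
Multiply by the mixture weights:
  w_I·L_I = 0.30 × 0.00810151 = 0.00243045
  w_II·L_II = 0.30 × 0.10664 = 0.0319921
  w_III·L_III = 0.19 × 0.0722306 = 0.0137238
  w_IV·L_IV = 0.21 × 0.0375123 = 0.00787759
Sum: 0.00243045 + 0.0319921 + 0.0137238 + 0.00787759 = 0.056024
Responsibility of Regime I: 0.00243045 / 0.056024 ≈ 0.0434

0.0434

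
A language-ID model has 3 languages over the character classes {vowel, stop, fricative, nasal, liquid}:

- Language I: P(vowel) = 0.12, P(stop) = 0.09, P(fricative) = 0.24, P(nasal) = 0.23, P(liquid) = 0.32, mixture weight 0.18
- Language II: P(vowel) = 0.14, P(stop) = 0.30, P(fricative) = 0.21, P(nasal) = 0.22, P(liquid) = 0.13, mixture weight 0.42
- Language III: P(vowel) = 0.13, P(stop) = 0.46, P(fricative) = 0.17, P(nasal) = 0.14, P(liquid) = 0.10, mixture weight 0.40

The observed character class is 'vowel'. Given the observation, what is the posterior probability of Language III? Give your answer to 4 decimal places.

0.3927

By Bayes' theorem, P(k | x) = π_k f_k(x) / Σ_j π_j f_j(x).
Categorical probabilities:
  p_I = P(vowel | comp) = 0.12
  p_II = P(vowel | comp) = 0.14
  p_III = P(vowel | comp) = 0.13
Weight by the priors:
  π_I·p_I = 0.18 × 0.12 = 0.0216
  π_II·p_II = 0.42 × 0.14 = 0.0588
  π_III·p_III = 0.40 × 0.13 = 0.052
Evidence: 0.0216 + 0.0588 + 0.052 = 0.1324
P(Language III | data) ≈ 0.3927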